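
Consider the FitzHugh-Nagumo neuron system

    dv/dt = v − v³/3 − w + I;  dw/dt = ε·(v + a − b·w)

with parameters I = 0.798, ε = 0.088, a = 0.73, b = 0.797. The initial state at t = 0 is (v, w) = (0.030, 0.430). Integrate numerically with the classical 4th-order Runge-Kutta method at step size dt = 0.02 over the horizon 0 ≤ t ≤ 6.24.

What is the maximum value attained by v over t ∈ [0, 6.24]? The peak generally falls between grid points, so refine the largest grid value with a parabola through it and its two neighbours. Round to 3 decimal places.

max v = 1.733

t=0.000: state=(0.030, 0.430)
step 1 (dt=0.02): k1=(0.398, 0.037), k2=(0.402, 0.037), k3=(0.402, 0.037), k4=(0.405, 0.037); state += dt/6·(k1+2k2+2k3+k4)
t=0.020: state=(0.038, 0.431)
t=0.040: state=(0.046, 0.431)
t=0.060: state=(0.055, 0.432)
continuing one RK4 step at a time; state shown every 25 steps (Δt=0.5):
t=0.500: state=(0.281, 0.453)
t=1.000: state=(0.655, 0.489)
t=1.500: state=(1.116, 0.542)
t=2.000: state=(1.496, 0.612)
t=2.500: state=(1.681, 0.692)
t=3.000: state=(1.732, 0.774)
t=3.500: state=(1.725, 0.853)
t=4.000: state=(1.698, 0.929)
t=4.500: state=(1.663, 1.002)
t=5.000: state=(1.625, 1.070)
t=5.500: state=(1.586, 1.134)
t=6.000: state=(1.546, 1.194)
t=6.240: state=(1.526, 1.222)
largest grid value and its neighbours: v(3.120)=1.73325, v(3.140)=1.73327, v(3.160)=1.73323
parabola through these three points peaks at t≈3.136 with v≈1.73327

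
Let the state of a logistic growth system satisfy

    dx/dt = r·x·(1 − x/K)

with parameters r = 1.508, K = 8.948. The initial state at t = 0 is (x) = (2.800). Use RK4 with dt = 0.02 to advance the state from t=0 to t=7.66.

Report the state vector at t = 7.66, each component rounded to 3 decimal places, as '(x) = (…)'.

t=0.000: state=(2.800)
step 1 (dt=0.02): k1=(2.901), k2=(2.917), k3=(2.917), k4=(2.933); state += dt/6·(k1+2k2+2k3+k4)
t=0.020: state=(2.858)
t=0.040: state=(2.917)
t=0.060: state=(2.977)
continuing one RK4 step at a time; state shown every 25 steps (Δt=0.5):
t=0.500: state=(4.401)
t=1.000: state=(6.021)
t=1.500: state=(7.283)
t=2.000: state=(8.079)
t=2.500: state=(8.517)
t=3.000: state=(8.740)
t=3.500: state=(8.849)
t=4.000: state=(8.901)
t=4.500: state=(8.926)
t=5.000: state=(8.938)
t=5.500: state=(8.943)
t=6.000: state=(8.946)
t=6.500: state=(8.947)
t=7.000: state=(8.947)
t=7.500: state=(8.948)
t=7.660: state=(8.948)

(x) = (8.948)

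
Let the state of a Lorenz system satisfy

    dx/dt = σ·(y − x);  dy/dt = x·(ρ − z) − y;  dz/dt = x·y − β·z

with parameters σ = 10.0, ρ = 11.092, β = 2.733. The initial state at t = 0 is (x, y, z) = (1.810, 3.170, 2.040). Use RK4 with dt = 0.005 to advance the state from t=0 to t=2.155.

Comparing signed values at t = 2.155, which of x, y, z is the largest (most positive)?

largest component: z

t=0.000: state=(1.810, 3.170, 2.040)
step 1 (dt=0.005): k1=(13.600, 13.214, 0.162), k2=(13.590, 13.488, 0.330), k3=(13.597, 13.486, 0.330), k4=(13.594, 13.759, 0.500); state += dt/6·(k1+2k2+2k3+k4)
t=0.005: state=(1.878, 3.237, 2.042)
t=0.010: state=(1.946, 3.308, 2.045)
t=0.015: state=(2.014, 3.380, 2.050)
continuing one RK4 step at a time; state shown every 20 steps (Δt=0.1):
t=0.100: state=(3.294, 5.011, 2.477)
t=0.200: state=(5.341, 7.696, 4.327)
t=0.300: state=(7.740, 9.905, 8.540)
t=0.400: state=(8.912, 8.759, 13.722)
t=0.500: state=(7.397, 4.858, 15.403)
t=0.600: state=(4.742, 2.336, 13.522)
t=0.700: state=(2.920, 1.690, 10.908)
t=0.800: state=(2.174, 1.837, 8.671)
t=0.900: state=(2.126, 2.328, 6.978)
t=1.000: state=(2.535, 3.146, 5.862)
t=1.100: state=(3.352, 4.379, 5.428)
t=1.200: state=(4.589, 6.021, 5.953)
t=1.300: state=(6.112, 7.627, 7.795)
t=1.400: state=(7.328, 8.072, 10.710)
t=1.500: state=(7.353, 6.640, 13.018)
t=1.600: state=(6.126, 4.585, 13.209)
t=1.700: state=(4.648, 3.366, 11.862)
t=1.800: state=(3.692, 3.072, 10.156)
t=1.900: state=(3.378, 3.344, 8.695)
t=2.000: state=(3.577, 3.990, 7.718)
t=2.100: state=(4.172, 4.933, 7.383)
t=2.155: state=(4.631, 5.529, 7.531)
compare at T: x=4.631, y=5.529, z=7.531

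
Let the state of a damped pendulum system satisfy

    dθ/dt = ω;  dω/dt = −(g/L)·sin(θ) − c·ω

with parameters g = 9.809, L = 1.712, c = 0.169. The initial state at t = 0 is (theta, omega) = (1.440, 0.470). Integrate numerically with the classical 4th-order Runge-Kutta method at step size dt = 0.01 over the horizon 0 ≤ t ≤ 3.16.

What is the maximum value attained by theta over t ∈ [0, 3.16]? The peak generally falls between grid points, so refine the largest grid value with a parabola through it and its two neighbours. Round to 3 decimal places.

t=0.000: state=(1.440, 0.470)
step 1 (dt=0.01): k1=(0.470, -5.760), k2=(0.441, -5.757), k3=(0.441, -5.757), k4=(0.412, -5.754); state += dt/6·(k1+2k2+2k3+k4)
t=0.010: state=(1.444, 0.412)
t=0.020: state=(1.448, 0.355)
t=0.030: state=(1.452, 0.298)
continuing one RK4 step at a time; state shown every 20 steps (Δt=0.2):
t=0.200: state=(1.420, -0.664)
t=0.400: state=(1.179, -1.730)
t=0.600: state=(0.741, -2.596)
t=0.800: state=(0.171, -3.005)
t=1.000: state=(-0.417, -2.762)
t=1.200: state=(-0.897, -1.976)
t=1.400: state=(-1.190, -0.930)
t=1.600: state=(-1.266, 0.169)
t=1.800: state=(-1.126, 1.218)
t=2.000: state=(-0.790, 2.103)
t=2.200: state=(-0.309, 2.623)
t=2.400: state=(0.222, 2.582)
t=2.600: state=(0.687, 1.995)
t=2.800: state=(0.998, 1.079)
t=3.000: state=(1.112, 0.054)
t=3.160: state=(1.055, -0.751)
largest grid value and its neighbours: theta(0.070)=1.45883, theta(0.080)=1.45923, theta(0.090)=1.45906
parabola through these three points peaks at t≈0.082 with theta≈1.45924

max theta = 1.459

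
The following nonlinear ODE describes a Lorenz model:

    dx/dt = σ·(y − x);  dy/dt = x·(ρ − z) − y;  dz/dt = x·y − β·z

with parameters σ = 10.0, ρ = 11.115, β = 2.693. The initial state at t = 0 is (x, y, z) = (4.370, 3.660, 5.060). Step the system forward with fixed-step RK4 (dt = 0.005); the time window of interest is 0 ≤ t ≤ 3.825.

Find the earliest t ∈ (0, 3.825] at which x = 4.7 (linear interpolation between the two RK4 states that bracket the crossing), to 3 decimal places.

t=0.000: state=(4.370, 3.660, 5.060)
step 1 (dt=0.005): k1=(-7.100, 22.800, 2.368), k2=(-6.352, 22.610, 2.535), k3=(-6.376, 22.620, 2.539), k4=(-5.650, 22.439, 2.707); state += dt/6·(k1+2k2+2k3+k4)
t=0.005: state=(4.338, 3.773, 5.073)
t=0.010: state=(4.313, 3.884, 5.087)
t=0.015: state=(4.295, 3.994, 5.103)
t=0.100: state=(4.699, 5.736, 5.710)
next step: t=0.105: state=(4.752, 5.834, 5.770) — x has crossed 4.7
linear interpolation between t=0.100 (4.69913) and t=0.105 (4.75211) → t≈0.100

t = 0.100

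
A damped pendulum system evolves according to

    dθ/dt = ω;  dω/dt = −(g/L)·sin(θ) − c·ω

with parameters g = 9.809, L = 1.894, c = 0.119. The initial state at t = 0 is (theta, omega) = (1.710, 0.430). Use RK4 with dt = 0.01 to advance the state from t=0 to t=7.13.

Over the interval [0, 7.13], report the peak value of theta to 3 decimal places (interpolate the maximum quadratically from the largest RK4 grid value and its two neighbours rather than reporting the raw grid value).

t=0.000: state=(1.710, 0.430)
step 1 (dt=0.01): k1=(0.430, -5.180), k2=(0.404, -5.175), k3=(0.404, -5.176), k4=(0.378, -5.171); state += dt/6·(k1+2k2+2k3+k4)
t=0.010: state=(1.714, 0.378)
t=0.020: state=(1.718, 0.327)
t=0.030: state=(1.721, 0.275)
continuing one RK4 step at a time; state shown every 25 steps (Δt=0.25):
t=0.250: state=(1.657, -0.846)
t=0.500: state=(1.289, -2.086)
t=0.750: state=(0.635, -3.066)
t=1.000: state=(-0.177, -3.260)
t=1.250: state=(-0.913, -2.499)
t=1.500: state=(-1.387, -1.259)
t=1.750: state=(-1.538, 0.048)
t=2.000: state=(-1.366, 1.316)
t=2.250: state=(-0.892, 2.431)
t=2.500: state=(-0.195, 3.017)
t=2.750: state=(0.540, 2.704)
t=3.000: state=(1.098, 1.686)
t=3.250: state=(1.364, 0.427)
t=3.500: state=(1.312, -0.834)
t=3.750: state=(0.956, -1.971)
t=4.000: state=(0.360, -2.696)
t=4.250: state=(-0.325, -2.635)
t=4.500: state=(-0.893, -1.819)
t=4.750: state=(-1.205, -0.648)
t=5.000: state=(-1.214, 0.575)
t=5.250: state=(-0.926, 1.687)
t=5.500: state=(-0.401, 2.428)
t=5.750: state=(0.228, 2.464)
t=6.000: state=(0.770, 1.772)
t=6.250: state=(1.081, 0.687)
t=6.500: state=(1.107, -0.480)
t=6.750: state=(0.850, -1.537)
t=7.000: state=(0.368, -2.228)
t=7.130: state=(0.069, -2.339)
largest grid value and its neighbours: theta(0.070)=1.72746, theta(0.080)=1.72790, theta(0.090)=1.72782
parabola through these three points peaks at t≈0.084 with theta≈1.72793

max theta = 1.728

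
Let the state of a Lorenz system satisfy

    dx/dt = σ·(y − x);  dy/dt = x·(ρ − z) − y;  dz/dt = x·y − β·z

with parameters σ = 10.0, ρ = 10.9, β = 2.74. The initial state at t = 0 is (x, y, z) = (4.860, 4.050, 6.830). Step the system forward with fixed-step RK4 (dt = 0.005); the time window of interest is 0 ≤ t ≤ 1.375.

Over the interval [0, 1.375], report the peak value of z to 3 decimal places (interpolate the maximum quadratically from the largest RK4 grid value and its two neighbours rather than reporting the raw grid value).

t=0.000: state=(4.860, 4.050, 6.830)
step 1 (dt=0.005): k1=(-8.100, 15.730, 0.969), k2=(-7.504, 15.597, 1.070), k3=(-7.522, 15.602, 1.074), k4=(-6.944, 15.473, 1.178); state += dt/6·(k1+2k2+2k3+k4)
t=0.005: state=(4.822, 4.128, 6.835)
t=0.010: state=(4.790, 4.205, 6.842)
t=0.015: state=(4.764, 4.280, 6.849)
continuing one RK4 step at a time; state shown every 10 steps (Δt=0.05):
t=0.050: state=(4.701, 4.784, 6.937)
t=0.100: state=(4.876, 5.445, 7.192)
t=0.150: state=(5.230, 6.041, 7.630)
t=0.200: state=(5.658, 6.533, 8.258)
t=0.250: state=(6.079, 6.860, 9.046)
t=0.300: state=(6.415, 6.957, 9.915)
t=0.350: state=(6.602, 6.794, 10.748)
t=0.400: state=(6.599, 6.397, 11.415)
t=0.450: state=(6.406, 5.849, 11.818)
t=0.500: state=(6.061, 5.261, 11.923)
t=0.550: state=(5.630, 4.730, 11.758)
t=0.600: state=(5.184, 4.318, 11.391)
t=0.650: state=(4.780, 4.046, 10.901)
t=0.700: state=(4.458, 3.908, 10.359)
t=0.750: state=(4.234, 3.889, 9.821)
t=0.800: state=(4.113, 3.970, 9.327)
t=0.850: state=(4.089, 4.134, 8.907)
t=0.900: state=(4.155, 4.367, 8.583)
t=0.950: state=(4.298, 4.655, 8.375)
t=1.000: state=(4.507, 4.981, 8.293)
t=1.050: state=(4.766, 5.324, 8.349)
t=1.100: state=(5.057, 5.654, 8.542)
t=1.150: state=(5.355, 5.938, 8.862)
t=1.200: state=(5.630, 6.140, 9.282)
t=1.250: state=(5.854, 6.227, 9.758)
t=1.300: state=(5.996, 6.183, 10.232)
t=1.350: state=(6.037, 6.015, 10.641)
t=1.375: state=(6.019, 5.892, 10.805)
largest grid value and its neighbours: z(0.490)=11.92573, z(0.495)=11.92598, z(0.500)=11.92344
parabola through these three points peaks at t≈0.493 with z≈11.92621

max z = 11.926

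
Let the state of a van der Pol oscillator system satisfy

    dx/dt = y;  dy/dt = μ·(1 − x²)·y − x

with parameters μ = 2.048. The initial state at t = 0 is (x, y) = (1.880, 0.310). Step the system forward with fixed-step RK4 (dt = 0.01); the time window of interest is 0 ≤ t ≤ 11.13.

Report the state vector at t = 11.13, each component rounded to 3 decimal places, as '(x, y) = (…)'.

(x, y) = (-1.983, -0.551)

t=0.000: state=(1.880, 0.310)
step 1 (dt=0.01): k1=(0.310, -3.489), k2=(0.293, -3.404), k3=(0.293, -3.405), k4=(0.276, -3.321); state += dt/6·(k1+2k2+2k3+k4)
t=0.010: state=(1.883, 0.276)
t=0.020: state=(1.886, 0.244)
t=0.030: state=(1.888, 0.213)
continuing one RK4 step at a time; state shown every 50 steps (Δt=0.5):
t=0.500: state=(1.818, -0.318)
t=1.000: state=(1.630, -0.424)
t=1.500: state=(1.390, -0.549)
t=2.000: state=(1.058, -0.821)
t=2.500: state=(0.479, -1.675)
t=3.000: state=(-0.918, -3.875)
t=3.500: state=(-2.006, -0.302)
t=4.000: state=(-1.940, 0.302)
t=4.500: state=(-1.768, 0.376)
t=5.000: state=(-1.562, 0.458)
t=5.500: state=(-1.299, 0.611)
t=6.000: state=(-0.916, 0.985)
t=6.500: state=(-0.170, 2.289)
t=7.000: state=(1.491, 3.122)
t=7.500: state=(2.018, -0.090)
t=8.000: state=(1.890, -0.331)
t=8.500: state=(1.708, -0.398)
t=9.000: state=(1.487, -0.495)
t=9.500: state=(1.197, -0.691)
t=10.000: state=(0.744, -1.225)
t=10.500: state=(-0.255, -3.141)
t=11.000: state=(-1.855, -1.504)
t=11.130: state=(-1.983, -0.551)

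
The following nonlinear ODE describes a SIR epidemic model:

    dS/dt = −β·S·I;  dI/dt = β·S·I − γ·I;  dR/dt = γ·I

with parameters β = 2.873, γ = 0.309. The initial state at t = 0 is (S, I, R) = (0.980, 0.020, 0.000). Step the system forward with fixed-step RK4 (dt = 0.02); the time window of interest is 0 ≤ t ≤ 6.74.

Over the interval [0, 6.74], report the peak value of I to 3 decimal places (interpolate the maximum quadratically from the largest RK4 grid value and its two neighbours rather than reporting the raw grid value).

max I = 0.655

t=0.000: state=(0.980, 0.020, 0.000)
step 1 (dt=0.02): k1=(-0.056, 0.050, 0.006), k2=(-0.058, 0.051, 0.006), k3=(-0.058, 0.051, 0.006), k4=(-0.059, 0.053, 0.006); state += dt/6·(k1+2k2+2k3+k4)
t=0.020: state=(0.979, 0.021, 0.000)
t=0.040: state=(0.978, 0.022, 0.000)
t=0.060: state=(0.976, 0.023, 0.000)
continuing one RK4 step at a time; state shown every 25 steps (Δt=0.5):
t=0.500: state=(0.926, 0.068, 0.006)
t=1.000: state=(0.774, 0.200, 0.025)
t=1.500: state=(0.495, 0.432, 0.074)
t=2.000: state=(0.230, 0.614, 0.156)
t=2.500: state=(0.091, 0.653, 0.256)
t=3.000: state=(0.037, 0.610, 0.354)
t=3.500: state=(0.016, 0.541, 0.443)
t=4.000: state=(0.008, 0.471, 0.521)
t=4.500: state=(0.004, 0.407, 0.589)
t=5.000: state=(0.002, 0.350, 0.647)
t=5.500: state=(0.001, 0.301, 0.697)
t=6.000: state=(0.001, 0.258, 0.741)
t=6.500: state=(0.001, 0.222, 0.778)
t=6.740: state=(0.001, 0.206, 0.793)
largest grid value and its neighbours: I(2.400)=0.65478, I(2.420)=0.65479, I(2.440)=0.65464
parabola through these three points peaks at t≈2.411 with I≈0.65480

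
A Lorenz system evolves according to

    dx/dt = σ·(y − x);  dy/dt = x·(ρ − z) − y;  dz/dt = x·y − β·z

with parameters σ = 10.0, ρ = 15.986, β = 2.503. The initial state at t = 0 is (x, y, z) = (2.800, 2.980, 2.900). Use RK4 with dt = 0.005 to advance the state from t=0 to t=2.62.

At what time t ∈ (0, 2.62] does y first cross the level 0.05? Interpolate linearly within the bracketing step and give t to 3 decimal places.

t=0.000: state=(2.800, 2.980, 2.900)
step 1 (dt=0.005): k1=(1.800, 33.661, 1.085), k2=(2.597, 33.628, 1.328), k3=(2.576, 33.652, 1.332), k4=(3.354, 33.642, 1.580); state += dt/6·(k1+2k2+2k3+k4)
t=0.005: state=(2.813, 3.148, 2.907)
t=0.010: state=(2.833, 3.317, 2.916)
t=0.015: state=(2.861, 3.486, 2.928)
continuing one RK4 step at a time; state shown every 20 steps (Δt=0.1):
t=0.100: state=(4.240, 6.759, 3.739)
t=0.200: state=(7.682, 11.873, 7.925)
t=0.300: state=(11.407, 13.544, 17.890)
t=0.400: state=(10.185, 5.826, 24.013)
t=0.500: state=(5.054, 0.323, 20.500)
t=0.510: state=(4.593, 0.115, 20.003)
next step: t=0.515: state=(4.372, 0.028, 19.756) — y has crossed 0.05
linear interpolation between t=0.510 (0.11525) and t=0.515 (0.02762) → t≈0.514

t = 0.514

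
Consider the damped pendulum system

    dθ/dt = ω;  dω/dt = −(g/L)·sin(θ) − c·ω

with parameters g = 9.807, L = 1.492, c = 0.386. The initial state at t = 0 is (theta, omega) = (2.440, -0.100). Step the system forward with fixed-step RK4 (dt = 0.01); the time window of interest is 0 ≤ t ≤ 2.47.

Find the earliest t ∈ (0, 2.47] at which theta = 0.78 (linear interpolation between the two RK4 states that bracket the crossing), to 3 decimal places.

t = 0.825

t=0.000: state=(2.440, -0.100)
step 1 (dt=0.01): k1=(-0.100, -4.204), k2=(-0.121, -4.198), k3=(-0.121, -4.199), k4=(-0.142, -4.194); state += dt/6·(k1+2k2+2k3+k4)
t=0.010: state=(2.439, -0.142)
t=0.020: state=(2.437, -0.184)
t=0.030: state=(2.435, -0.226)
continuing one RK4 step at a time; state shown every 10 steps (Δt=0.1):
t=0.100: state=(2.409, -0.518)
t=0.200: state=(2.336, -0.945)
t=0.300: state=(2.219, -1.398)
t=0.400: state=(2.055, -1.888)
t=0.500: state=(1.840, -2.414)
t=0.600: state=(1.572, -2.959)
t=0.700: state=(1.249, -3.481)
t=0.800: state=(0.879, -3.910)
t=0.820: state=(0.800, -3.978)
next step: t=0.830: state=(0.760, -4.009) — theta has crossed 0.78
linear interpolation between t=0.820 (0.79979) and t=0.830 (0.75985) → t≈0.825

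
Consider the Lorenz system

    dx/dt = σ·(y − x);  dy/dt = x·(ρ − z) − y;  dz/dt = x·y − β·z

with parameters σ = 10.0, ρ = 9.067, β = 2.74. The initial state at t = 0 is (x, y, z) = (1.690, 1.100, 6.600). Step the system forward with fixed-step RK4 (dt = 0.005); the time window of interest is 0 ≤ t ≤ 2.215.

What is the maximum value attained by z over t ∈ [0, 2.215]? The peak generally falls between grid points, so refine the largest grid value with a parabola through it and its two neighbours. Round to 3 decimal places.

max z = 11.057

t=0.000: state=(1.690, 1.100, 6.600)
step 1 (dt=0.005): k1=(-5.900, 3.069, -16.225), k2=(-5.676, 3.093, -16.117), k3=(-5.681, 3.094, -16.117), k4=(-5.461, 3.118, -16.010); state += dt/6·(k1+2k2+2k3+k4)
t=0.005: state=(1.662, 1.115, 6.519)
t=0.010: state=(1.635, 1.131, 6.440)
t=0.015: state=(1.611, 1.147, 6.361)
continuing one RK4 step at a time; state shown every 20 steps (Δt=0.1):
t=0.100: state=(1.443, 1.457, 5.187)
t=0.200: state=(1.626, 1.956, 4.169)
t=0.300: state=(2.090, 2.691, 3.547)
t=0.400: state=(2.841, 3.749, 3.393)
t=0.500: state=(3.913, 5.140, 3.905)
t=0.600: state=(5.237, 6.598, 5.362)
t=0.700: state=(6.444, 7.373, 7.751)
t=0.800: state=(6.860, 6.693, 10.113)
t=0.900: state=(6.152, 5.012, 11.056)
t=1.000: state=(4.874, 3.598, 10.444)
t=1.100: state=(3.790, 2.943, 9.140)
t=1.200: state=(3.201, 2.859, 7.811)
t=1.300: state=(3.068, 3.125, 6.745)
t=1.400: state=(3.282, 3.640, 6.061)
t=1.500: state=(3.761, 4.349, 5.839)
t=1.600: state=(4.426, 5.145, 6.152)
t=1.700: state=(5.138, 5.803, 6.997)
t=1.800: state=(5.666, 6.015, 8.158)
t=1.900: state=(5.777, 5.642, 9.160)
t=2.000: state=(5.431, 4.915, 9.562)
t=2.100: state=(4.846, 4.243, 9.314)
t=2.200: state=(4.307, 3.861, 8.682)
t=2.215: state=(4.243, 3.831, 8.574)
largest grid value and its neighbours: z(0.900)=11.05608, z(0.905)=11.05675, z(0.910)=11.05341
parabola through these three points peaks at t≈0.903 with z≈11.05697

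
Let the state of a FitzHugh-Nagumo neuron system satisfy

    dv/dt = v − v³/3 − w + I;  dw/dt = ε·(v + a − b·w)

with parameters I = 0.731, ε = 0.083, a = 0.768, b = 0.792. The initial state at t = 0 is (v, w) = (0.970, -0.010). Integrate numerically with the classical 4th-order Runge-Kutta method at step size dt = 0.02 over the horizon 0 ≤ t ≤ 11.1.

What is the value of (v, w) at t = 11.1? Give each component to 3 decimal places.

(v, w) = (1.128, 1.506)

t=0.000: state=(0.970, -0.010)
step 1 (dt=0.02): k1=(1.407, 0.145), k2=(1.406, 0.146), k3=(1.406, 0.146), k4=(1.405, 0.147); state += dt/6·(k1+2k2+2k3+k4)
t=0.020: state=(0.998, -0.007)
t=0.040: state=(1.026, -0.004)
t=0.060: state=(1.054, -0.001)
continuing one RK4 step at a time; state shown every 25 steps (Δt=0.5):
t=0.500: state=(1.584, 0.075)
t=1.000: state=(1.863, 0.175)
t=1.500: state=(1.920, 0.279)
t=2.000: state=(1.907, 0.379)
t=2.500: state=(1.876, 0.475)
t=3.000: state=(1.840, 0.567)
t=3.500: state=(1.803, 0.655)
t=4.000: state=(1.766, 0.738)
t=4.500: state=(1.728, 0.816)
t=5.000: state=(1.689, 0.891)
t=5.500: state=(1.650, 0.962)
t=6.000: state=(1.611, 1.029)
t=6.500: state=(1.570, 1.092)
t=7.000: state=(1.529, 1.151)
t=7.500: state=(1.487, 1.207)
t=8.000: state=(1.444, 1.259)
t=8.500: state=(1.400, 1.308)
t=9.000: state=(1.353, 1.353)
t=9.500: state=(1.305, 1.395)
t=10.000: state=(1.254, 1.433)
t=10.500: state=(1.199, 1.468)
t=11.000: state=(1.140, 1.500)
t=11.100: state=(1.128, 1.506)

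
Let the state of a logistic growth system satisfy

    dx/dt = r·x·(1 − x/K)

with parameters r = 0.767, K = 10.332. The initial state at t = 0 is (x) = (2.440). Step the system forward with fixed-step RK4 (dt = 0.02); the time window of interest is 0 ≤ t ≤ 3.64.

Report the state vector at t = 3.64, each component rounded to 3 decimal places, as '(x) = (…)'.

t=0.000: state=(2.440)
step 1 (dt=0.02): k1=(1.430), k2=(1.435), k3=(1.435), k4=(1.441); state += dt/6·(k1+2k2+2k3+k4)
t=0.020: state=(2.469)
t=0.040: state=(2.498)
t=0.060: state=(2.527)
continuing one RK4 step at a time; state shown every 10 steps (Δt=0.2):
t=0.200: state=(2.737)
t=0.400: state=(3.057)
t=0.600: state=(3.397)
t=0.800: state=(3.756)
t=1.000: state=(4.129)
t=1.200: state=(4.515)
t=1.400: state=(4.908)
t=1.600: state=(5.304)
t=1.800: state=(5.698)
t=2.000: state=(6.086)
t=2.200: state=(6.464)
t=2.400: state=(6.828)
t=2.600: state=(7.174)
t=2.800: state=(7.500)
t=3.000: state=(7.804)
t=3.200: state=(8.085)
t=3.400: state=(8.343)
t=3.600: state=(8.578)
t=3.640: state=(8.622)

(x) = (8.622)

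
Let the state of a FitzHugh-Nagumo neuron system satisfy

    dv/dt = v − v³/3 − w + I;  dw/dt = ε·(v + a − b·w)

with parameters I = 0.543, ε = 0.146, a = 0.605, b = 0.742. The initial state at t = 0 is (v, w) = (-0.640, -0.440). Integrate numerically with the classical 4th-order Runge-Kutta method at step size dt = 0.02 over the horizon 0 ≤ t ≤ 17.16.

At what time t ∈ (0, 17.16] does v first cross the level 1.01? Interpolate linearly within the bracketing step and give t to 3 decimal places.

t = 1.866

t=0.000: state=(-0.640, -0.440)
step 1 (dt=0.02): k1=(0.430, 0.043), k2=(0.433, 0.043), k3=(0.433, 0.043), k4=(0.435, 0.044); state += dt/6·(k1+2k2+2k3+k4)
t=0.020: state=(-0.631, -0.439)
t=0.040: state=(-0.623, -0.438)
t=0.060: state=(-0.614, -0.437)
continuing one RK4 step at a time; state shown every 50 steps (Δt=1):
t=1.000: state=(-0.035, -0.362)
t=1.860: state=(1.001, -0.204)
next step: t=1.880: state=(1.030, -0.198) — v has crossed 1.01
linear interpolation between t=1.860 (1.00149) and t=1.880 (1.02970) → t≈1.866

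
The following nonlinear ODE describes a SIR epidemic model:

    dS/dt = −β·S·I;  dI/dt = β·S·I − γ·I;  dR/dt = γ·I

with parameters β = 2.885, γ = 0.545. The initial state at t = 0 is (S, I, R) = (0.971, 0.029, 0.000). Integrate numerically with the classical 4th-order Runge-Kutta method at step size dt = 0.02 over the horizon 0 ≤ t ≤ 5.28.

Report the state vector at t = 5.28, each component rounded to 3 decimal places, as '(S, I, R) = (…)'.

(S, I, R) = (0.011, 0.143, 0.846)

t=0.000: state=(0.971, 0.029, 0.000)
step 1 (dt=0.02): k1=(-0.081, 0.065, 0.016), k2=(-0.083, 0.067, 0.016), k3=(-0.083, 0.067, 0.016), k4=(-0.085, 0.068, 0.017); state += dt/6·(k1+2k2+2k3+k4)
t=0.020: state=(0.969, 0.030, 0.000)
t=0.040: state=(0.968, 0.032, 0.001)
t=0.060: state=(0.966, 0.033, 0.001)
continuing one RK4 step at a time; state shown every 10 steps (Δt=0.2):
t=0.200: state=(0.951, 0.045, 0.004)
t=0.400: state=(0.920, 0.070, 0.010)
t=0.600: state=(0.875, 0.105, 0.020)
t=0.800: state=(0.813, 0.153, 0.034)
t=1.000: state=(0.731, 0.215, 0.054)
t=1.200: state=(0.633, 0.286, 0.081)
t=1.400: state=(0.526, 0.358, 0.116)
t=1.600: state=(0.419, 0.422, 0.159)
t=1.800: state=(0.324, 0.469, 0.207)
t=2.000: state=(0.245, 0.495, 0.260)
t=2.200: state=(0.184, 0.502, 0.314)
t=2.400: state=(0.138, 0.493, 0.369)
t=2.600: state=(0.104, 0.474, 0.422)
t=2.800: state=(0.080, 0.448, 0.472)
t=3.000: state=(0.062, 0.419, 0.519)
t=3.200: state=(0.049, 0.388, 0.563)
t=3.400: state=(0.040, 0.357, 0.604)
t=3.600: state=(0.033, 0.326, 0.641)
t=3.800: state=(0.027, 0.298, 0.675)
t=4.000: state=(0.023, 0.271, 0.706)
t=4.200: state=(0.020, 0.246, 0.734)
t=4.400: state=(0.017, 0.223, 0.760)
t=4.600: state=(0.015, 0.202, 0.783)
t=4.800: state=(0.014, 0.183, 0.804)
t=5.000: state=(0.012, 0.165, 0.823)
t=5.200: state=(0.011, 0.149, 0.840)
t=5.280: state=(0.011, 0.143, 0.846)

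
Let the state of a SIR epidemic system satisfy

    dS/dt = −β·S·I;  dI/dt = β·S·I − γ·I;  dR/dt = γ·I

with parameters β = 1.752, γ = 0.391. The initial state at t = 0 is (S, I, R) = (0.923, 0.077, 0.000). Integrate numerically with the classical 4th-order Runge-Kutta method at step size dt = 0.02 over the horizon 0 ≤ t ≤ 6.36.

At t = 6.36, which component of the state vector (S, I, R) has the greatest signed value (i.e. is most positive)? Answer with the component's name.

t=0.000: state=(0.923, 0.077, 0.000)
step 1 (dt=0.02): k1=(-0.125, 0.094, 0.030), k2=(-0.126, 0.095, 0.030), k3=(-0.126, 0.095, 0.030), k4=(-0.127, 0.096, 0.031); state += dt/6·(k1+2k2+2k3+k4)
t=0.020: state=(0.920, 0.079, 0.001)
t=0.040: state=(0.918, 0.081, 0.001)
t=0.060: state=(0.915, 0.083, 0.002)
continuing one RK4 step at a time; state shown every 25 steps (Δt=0.5):
t=0.500: state=(0.842, 0.138, 0.021)
t=1.000: state=(0.720, 0.225, 0.056)
t=1.500: state=(0.565, 0.325, 0.109)
t=2.000: state=(0.409, 0.409, 0.182)
t=2.500: state=(0.279, 0.454, 0.267)
t=3.000: state=(0.187, 0.457, 0.356)
t=3.500: state=(0.127, 0.430, 0.443)
t=4.000: state=(0.088, 0.388, 0.524)
t=4.500: state=(0.064, 0.341, 0.595)
t=5.000: state=(0.049, 0.294, 0.657)
t=5.500: state=(0.038, 0.252, 0.710)
t=6.000: state=(0.031, 0.213, 0.756)
t=6.360: state=(0.028, 0.189, 0.784)
compare at T: S=0.028, I=0.189, R=0.784

largest component: R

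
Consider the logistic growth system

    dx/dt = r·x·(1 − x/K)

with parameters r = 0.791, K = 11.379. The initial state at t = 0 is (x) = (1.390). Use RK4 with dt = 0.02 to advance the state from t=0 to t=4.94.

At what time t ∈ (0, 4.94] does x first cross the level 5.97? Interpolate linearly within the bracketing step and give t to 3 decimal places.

t = 2.618

t=0.000: state=(1.390)
step 1 (dt=0.02): k1=(0.965), k2=(0.971), k3=(0.971), k4=(0.977); state += dt/6·(k1+2k2+2k3+k4)
t=0.020: state=(1.409)
t=0.040: state=(1.429)
t=0.060: state=(1.449)
continuing one RK4 step at a time; state shown every 10 steps (Δt=0.2):
t=0.200: state=(1.595)
t=0.400: state=(1.824)
t=0.600: state=(2.080)
t=0.800: state=(2.362)
t=1.000: state=(2.672)
t=1.200: state=(3.009)
t=1.400: state=(3.372)
t=1.600: state=(3.759)
t=1.800: state=(4.167)
t=2.000: state=(4.593)
t=2.200: state=(5.033)
t=2.400: state=(5.480)
t=2.600: state=(5.930)
next step: t=2.620: state=(5.974) — x has crossed 5.97
linear interpolation between t=2.600 (5.92951) and t=2.620 (5.97442) → t≈2.618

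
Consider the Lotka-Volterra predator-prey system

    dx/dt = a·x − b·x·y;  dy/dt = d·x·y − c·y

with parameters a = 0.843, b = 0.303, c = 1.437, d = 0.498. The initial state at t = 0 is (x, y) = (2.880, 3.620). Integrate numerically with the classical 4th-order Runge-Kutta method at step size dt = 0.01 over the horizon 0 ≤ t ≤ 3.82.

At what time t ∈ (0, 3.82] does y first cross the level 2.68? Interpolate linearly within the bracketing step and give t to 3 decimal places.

t = 1.537

t=0.000: state=(2.880, 3.620)
step 1 (dt=0.01): k1=(-0.731, -0.010), k2=(-0.730, -0.017), k3=(-0.730, -0.017), k4=(-0.729, -0.023); state += dt/6·(k1+2k2+2k3+k4)
t=0.010: state=(2.873, 3.620)
t=0.020: state=(2.865, 3.620)
t=0.030: state=(2.858, 3.619)
continuing one RK4 step at a time; state shown every 20 steps (Δt=0.2):
t=0.200: state=(2.739, 3.592)
t=0.400: state=(2.613, 3.518)
t=0.600: state=(2.507, 3.405)
t=0.800: state=(2.425, 3.265)
t=1.000: state=(2.366, 3.109)
t=1.200: state=(2.331, 2.946)
t=1.400: state=(2.319, 2.786)
t=1.530: state=(2.323, 2.685)
next step: t=1.540: state=(2.324, 2.678) — y has crossed 2.68
linear interpolation between t=1.530 (2.68544) and t=1.540 (2.67794) → t≈1.537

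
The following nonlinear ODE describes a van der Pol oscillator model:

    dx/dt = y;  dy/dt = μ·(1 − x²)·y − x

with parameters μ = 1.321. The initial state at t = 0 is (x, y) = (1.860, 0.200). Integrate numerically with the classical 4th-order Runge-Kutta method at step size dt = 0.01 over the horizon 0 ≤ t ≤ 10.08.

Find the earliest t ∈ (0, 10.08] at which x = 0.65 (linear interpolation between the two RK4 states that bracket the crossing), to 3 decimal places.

t=0.000: state=(1.860, 0.200)
step 1 (dt=0.01): k1=(0.200, -2.510), k2=(0.187, -2.471), k3=(0.188, -2.471), k4=(0.175, -2.433); state += dt/6·(k1+2k2+2k3+k4)
t=0.010: state=(1.862, 0.175)
t=0.020: state=(1.864, 0.151)
t=0.030: state=(1.865, 0.128)
continuing one RK4 step at a time; state shown every 50 steps (Δt=0.5):
t=0.500: state=(1.764, -0.428)
t=1.000: state=(1.492, -0.651)
t=1.500: state=(1.100, -0.947)
t=1.880: state=(0.663, -1.407)
next step: t=1.890: state=(0.649, -1.425) — x has crossed 0.65
linear interpolation between t=1.880 (0.66301) and t=1.890 (0.64886) → t≈1.889

t = 1.889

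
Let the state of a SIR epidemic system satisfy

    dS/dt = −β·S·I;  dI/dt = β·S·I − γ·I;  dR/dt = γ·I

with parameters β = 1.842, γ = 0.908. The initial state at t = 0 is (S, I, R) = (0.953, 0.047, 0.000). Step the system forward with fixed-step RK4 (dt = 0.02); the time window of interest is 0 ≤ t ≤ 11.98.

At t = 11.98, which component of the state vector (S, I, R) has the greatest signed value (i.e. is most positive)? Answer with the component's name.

largest component: R

t=0.000: state=(0.953, 0.047, 0.000)
step 1 (dt=0.02): k1=(-0.083, 0.040, 0.043), k2=(-0.083, 0.040, 0.043), k3=(-0.083, 0.040, 0.043), k4=(-0.084, 0.040, 0.043); state += dt/6·(k1+2k2+2k3+k4)
t=0.020: state=(0.951, 0.048, 0.001)
t=0.040: state=(0.950, 0.049, 0.002)
t=0.060: state=(0.948, 0.049, 0.003)
continuing one RK4 step at a time; state shown every 25 steps (Δt=0.5):
t=0.500: state=(0.903, 0.070, 0.026)
t=1.000: state=(0.836, 0.100, 0.065)
t=1.500: state=(0.751, 0.131, 0.117)
t=2.000: state=(0.657, 0.160, 0.184)
t=2.500: state=(0.562, 0.178, 0.261)
t=3.000: state=(0.475, 0.182, 0.343)
t=3.500: state=(0.403, 0.173, 0.424)
t=4.000: state=(0.347, 0.155, 0.498)
t=4.500: state=(0.304, 0.133, 0.564)
t=5.000: state=(0.272, 0.110, 0.619)
t=5.500: state=(0.248, 0.088, 0.664)
t=6.000: state=(0.231, 0.070, 0.699)
t=6.500: state=(0.218, 0.055, 0.728)
t=7.000: state=(0.208, 0.042, 0.749)
t=7.500: state=(0.201, 0.032, 0.766)
t=8.000: state=(0.196, 0.025, 0.779)
t=8.500: state=(0.192, 0.019, 0.789)
t=9.000: state=(0.189, 0.014, 0.796)
t=9.500: state=(0.187, 0.011, 0.802)
t=10.000: state=(0.186, 0.008, 0.806)
t=10.500: state=(0.184, 0.006, 0.809)
t=11.000: state=(0.184, 0.005, 0.812)
t=11.500: state=(0.183, 0.003, 0.814)
t=11.980: state=(0.182, 0.003, 0.815)
compare at T: S=0.182, I=0.003, R=0.815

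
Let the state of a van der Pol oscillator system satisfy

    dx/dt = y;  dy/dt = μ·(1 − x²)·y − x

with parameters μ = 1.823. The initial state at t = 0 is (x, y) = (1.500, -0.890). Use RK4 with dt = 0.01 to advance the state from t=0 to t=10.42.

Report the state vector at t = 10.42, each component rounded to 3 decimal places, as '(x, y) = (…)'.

t=0.000: state=(1.500, -0.890)
step 1 (dt=0.01): k1=(-0.890, 0.528), k2=(-0.887, 0.505), k3=(-0.887, 0.505), k4=(-0.885, 0.483); state += dt/6·(k1+2k2+2k3+k4)
t=0.010: state=(1.491, -0.885)
t=0.020: state=(1.482, -0.880)
t=0.030: state=(1.474, -0.876)
continuing one RK4 step at a time; state shown every 50 steps (Δt=0.5):
t=0.500: state=(1.053, -1.004)
t=1.000: state=(0.368, -1.949)
t=1.500: state=(-1.125, -3.627)
t=2.000: state=(-2.029, -0.197)
t=2.500: state=(-1.941, 0.335)
t=3.000: state=(-1.750, 0.422)
t=3.500: state=(-1.516, 0.526)
t=4.000: state=(-1.209, 0.728)
t=4.500: state=(-0.737, 1.255)
t=5.000: state=(0.240, 2.945)
t=5.500: state=(1.790, 1.761)
t=6.000: state=(1.999, -0.213)
t=6.500: state=(1.837, -0.385)
t=7.000: state=(1.623, -0.474)
t=7.500: state=(1.354, -0.621)
t=8.000: state=(0.973, -0.955)
t=8.500: state=(0.288, -1.994)
t=9.000: state=(-1.208, -3.444)
t=9.500: state=(-2.015, -0.133)
t=10.000: state=(-1.916, 0.343)
t=10.420: state=(-1.755, 0.419)

(x, y) = (-1.755, 0.419)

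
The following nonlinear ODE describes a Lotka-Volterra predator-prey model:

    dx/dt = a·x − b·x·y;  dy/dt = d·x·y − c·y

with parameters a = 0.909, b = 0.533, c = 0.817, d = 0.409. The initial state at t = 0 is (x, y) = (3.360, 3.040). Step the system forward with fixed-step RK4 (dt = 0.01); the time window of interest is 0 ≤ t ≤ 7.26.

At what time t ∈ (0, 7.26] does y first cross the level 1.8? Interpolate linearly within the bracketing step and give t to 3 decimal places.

t = 2.385

t=0.000: state=(3.360, 3.040)
step 1 (dt=0.01): k1=(-2.390, 1.694), k2=(-2.397, 1.684), k3=(-2.397, 1.684), k4=(-2.403, 1.673); state += dt/6·(k1+2k2+2k3+k4)
t=0.010: state=(3.336, 3.057)
t=0.020: state=(3.312, 3.073)
t=0.030: state=(3.288, 3.090)
continuing one RK4 step at a time; state shown every 25 steps (Δt=0.25):
t=0.250: state=(2.743, 3.386)
t=0.500: state=(2.165, 3.546)
t=0.750: state=(1.694, 3.517)
t=1.000: state=(1.344, 3.346)
t=1.250: state=(1.098, 3.088)
t=1.500: state=(0.931, 2.792)
t=1.750: state=(0.822, 2.488)
t=2.000: state=(0.756, 2.198)
t=2.250: state=(0.720, 1.932)
t=2.380: state=(0.712, 1.805)
next step: t=2.390: state=(0.712, 1.796) — y has crossed 1.8
linear interpolation between t=2.380 (1.80500) and t=2.390 (1.79554) → t≈2.385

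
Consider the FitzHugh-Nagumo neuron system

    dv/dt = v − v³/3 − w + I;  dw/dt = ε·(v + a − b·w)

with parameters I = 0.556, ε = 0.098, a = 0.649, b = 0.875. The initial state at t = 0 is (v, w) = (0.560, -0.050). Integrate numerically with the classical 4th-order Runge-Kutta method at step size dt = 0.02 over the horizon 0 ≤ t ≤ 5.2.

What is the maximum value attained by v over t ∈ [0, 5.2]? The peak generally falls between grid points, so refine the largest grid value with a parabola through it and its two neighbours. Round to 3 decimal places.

t=0.000: state=(0.560, -0.050)
step 1 (dt=0.02): k1=(1.107, 0.123), k2=(1.114, 0.124), k3=(1.114, 0.124), k4=(1.120, 0.125); state += dt/6·(k1+2k2+2k3+k4)
t=0.020: state=(0.582, -0.048)
t=0.040: state=(0.605, -0.045)
t=0.060: state=(0.628, -0.042)
continuing one RK4 step at a time; state shown every 10 steps (Δt=0.2):
t=0.200: state=(0.792, -0.023)
t=0.400: state=(1.036, 0.007)
t=0.600: state=(1.270, 0.042)
t=0.800: state=(1.470, 0.081)
t=1.000: state=(1.622, 0.122)
t=1.200: state=(1.725, 0.165)
t=1.400: state=(1.787, 0.209)
t=1.600: state=(1.821, 0.254)
t=1.800: state=(1.835, 0.297)
t=2.000: state=(1.837, 0.341)
t=2.200: state=(1.831, 0.383)
t=2.400: state=(1.821, 0.425)
t=2.600: state=(1.808, 0.465)
t=2.800: state=(1.793, 0.505)
t=3.000: state=(1.777, 0.544)
t=3.200: state=(1.760, 0.581)
t=3.400: state=(1.744, 0.618)
t=3.600: state=(1.726, 0.654)
t=3.800: state=(1.709, 0.689)
t=4.000: state=(1.691, 0.723)
t=4.200: state=(1.674, 0.756)
t=4.400: state=(1.656, 0.788)
t=4.600: state=(1.638, 0.819)
t=4.800: state=(1.620, 0.850)
t=5.000: state=(1.602, 0.879)
t=5.200: state=(1.583, 0.908)
largest grid value and its neighbours: v(1.920)=1.83696, v(1.940)=1.83698, v(1.960)=1.83692
parabola through these three points peaks at t≈1.935 with v≈1.83698

max v = 1.837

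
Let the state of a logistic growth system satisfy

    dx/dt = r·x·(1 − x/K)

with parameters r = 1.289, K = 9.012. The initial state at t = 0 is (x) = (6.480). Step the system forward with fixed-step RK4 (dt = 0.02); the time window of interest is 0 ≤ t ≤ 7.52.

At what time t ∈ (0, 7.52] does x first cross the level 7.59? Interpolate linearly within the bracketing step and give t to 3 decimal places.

t = 0.570

t=0.000: state=(6.480)
step 1 (dt=0.02): k1=(2.347), k2=(2.333), k3=(2.334), k4=(2.320); state += dt/6·(k1+2k2+2k3+k4)
t=0.020: state=(6.527)
t=0.040: state=(6.573)
t=0.060: state=(6.618)
continuing one RK4 step at a time; state shown every 25 steps (Δt=0.5):
t=0.500: state=(7.478)
t=0.560: state=(7.574)
next step: t=0.580: state=(7.605) — x has crossed 7.59
linear interpolation between t=0.560 (7.57410) and t=0.580 (7.60498) → t≈0.570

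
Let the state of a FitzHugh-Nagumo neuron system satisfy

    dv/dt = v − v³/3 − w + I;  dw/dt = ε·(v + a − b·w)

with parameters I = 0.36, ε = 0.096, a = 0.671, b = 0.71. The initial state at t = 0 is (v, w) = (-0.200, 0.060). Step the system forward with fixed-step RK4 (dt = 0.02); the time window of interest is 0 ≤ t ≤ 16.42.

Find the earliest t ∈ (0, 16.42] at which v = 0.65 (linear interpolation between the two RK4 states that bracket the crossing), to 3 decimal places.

t=0.000: state=(-0.200, 0.060)
step 1 (dt=0.02): k1=(0.103, 0.041), k2=(0.103, 0.041), k3=(0.103, 0.041), k4=(0.104, 0.041); state += dt/6·(k1+2k2+2k3+k4)
t=0.020: state=(-0.198, 0.061)
t=0.040: state=(-0.196, 0.062)
t=0.060: state=(-0.194, 0.062)
continuing one RK4 step at a time; state shown every 50 steps (Δt=1):
t=1.000: state=(-0.057, 0.106)
t=2.000: state=(0.239, 0.168)
t=2.720: state=(0.637, 0.234)
next step: t=2.740: state=(0.651, 0.236) — v has crossed 0.65
linear interpolation between t=2.720 (0.63714) and t=2.740 (0.65074) → t≈2.739

t = 2.739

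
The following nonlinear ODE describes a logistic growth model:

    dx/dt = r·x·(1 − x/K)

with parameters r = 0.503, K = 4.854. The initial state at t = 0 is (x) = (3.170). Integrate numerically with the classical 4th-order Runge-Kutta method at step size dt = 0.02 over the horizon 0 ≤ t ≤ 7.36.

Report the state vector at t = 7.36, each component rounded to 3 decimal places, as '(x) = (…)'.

t=0.000: state=(3.170)
step 1 (dt=0.02): k1=(0.553), k2=(0.552), k3=(0.552), k4=(0.551); state += dt/6·(k1+2k2+2k3+k4)
t=0.020: state=(3.181)
t=0.040: state=(3.192)
t=0.060: state=(3.203)
continuing one RK4 step at a time; state shown every 25 steps (Δt=0.5):
t=0.500: state=(3.435)
t=1.000: state=(3.674)
t=1.500: state=(3.884)
t=2.000: state=(4.064)
t=2.500: state=(4.217)
t=3.000: state=(4.344)
t=3.500: state=(4.448)
t=4.000: state=(4.532)
t=4.500: state=(4.600)
t=5.000: state=(4.654)
t=5.500: state=(4.697)
t=6.000: state=(4.731)
t=6.500: state=(4.758)
t=7.000: state=(4.779)
t=7.360: state=(4.791)

(x) = (4.791)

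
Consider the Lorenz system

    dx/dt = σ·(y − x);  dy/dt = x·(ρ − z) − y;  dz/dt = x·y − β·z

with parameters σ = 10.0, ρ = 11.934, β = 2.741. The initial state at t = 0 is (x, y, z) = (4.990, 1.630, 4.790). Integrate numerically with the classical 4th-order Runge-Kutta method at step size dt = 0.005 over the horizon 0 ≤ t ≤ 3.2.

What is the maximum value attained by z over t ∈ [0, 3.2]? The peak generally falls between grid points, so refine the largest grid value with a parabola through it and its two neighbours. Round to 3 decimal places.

t=0.000: state=(4.990, 1.630, 4.790)
step 1 (dt=0.005): k1=(-33.600, 34.019, -4.996), k2=(-31.910, 33.395, -4.681), k3=(-31.967, 33.423, -4.684), k4=(-30.330, 32.823, -4.385); state += dt/6·(k1+2k2+2k3+k4)
t=0.005: state=(4.830, 1.797, 4.767)
t=0.010: state=(4.686, 1.958, 4.746)
t=0.015: state=(4.557, 2.114, 4.728)
continuing one RK4 step at a time; state shown every 40 steps (Δt=0.2):
t=0.200: state=(5.049, 6.730, 5.773)
t=0.400: state=(8.315, 8.880, 12.723)
t=0.600: state=(5.779, 3.650, 14.399)
t=0.800: state=(3.103, 2.648, 10.066)
t=1.000: state=(3.434, 4.118, 7.408)
t=1.200: state=(5.592, 6.936, 8.245)
t=1.400: state=(7.353, 7.290, 12.739)
t=1.600: state=(5.460, 4.198, 12.987)
t=1.800: state=(3.935, 3.747, 10.064)
t=2.000: state=(4.499, 5.170, 8.620)
t=2.200: state=(6.132, 6.878, 10.147)
t=2.400: state=(6.502, 6.038, 12.587)
t=2.600: state=(5.079, 4.426, 11.763)
t=2.800: state=(4.507, 4.599, 9.933)
t=3.000: state=(5.246, 5.800, 9.640)
t=3.200: state=(6.173, 6.386, 11.177)
largest grid value and its neighbours: z(0.515)=15.23480, z(0.520)=15.23925, z(0.525)=15.23551
parabola through these three points peaks at t≈0.520 with z≈15.23926

max z = 15.239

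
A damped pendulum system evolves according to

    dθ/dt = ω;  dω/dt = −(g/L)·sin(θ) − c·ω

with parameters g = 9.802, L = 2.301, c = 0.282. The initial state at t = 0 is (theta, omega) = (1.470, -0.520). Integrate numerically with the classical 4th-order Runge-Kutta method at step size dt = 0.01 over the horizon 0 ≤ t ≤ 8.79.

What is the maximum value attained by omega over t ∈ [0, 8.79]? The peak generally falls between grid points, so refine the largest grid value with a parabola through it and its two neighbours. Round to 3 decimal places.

max omega = 2.015

t=0.000: state=(1.470, -0.520)
step 1 (dt=0.01): k1=(-0.520, -4.092), k2=(-0.540, -4.085), k3=(-0.540, -4.085), k4=(-0.561, -4.078); state += dt/6·(k1+2k2+2k3+k4)
t=0.010: state=(1.465, -0.561)
t=0.020: state=(1.459, -0.602)
t=0.030: state=(1.453, -0.642)
continuing one RK4 step at a time; state shown every 50 steps (Δt=0.5):
t=0.500: state=(0.744, -2.240)
t=1.000: state=(-0.463, -2.173)
t=1.500: state=(-1.131, -0.383)
t=2.000: state=(-0.854, 1.397)
t=2.500: state=(0.066, 1.973)
t=3.000: state=(0.808, 0.788)
t=3.500: state=(0.787, -0.828)
t=4.000: state=(0.119, -1.616)
t=4.500: state=(-0.565, -0.898)
t=5.000: state=(-0.673, 0.464)
t=5.500: state=(-0.193, 1.280)
t=6.000: state=(0.393, 0.868)
t=6.500: state=(0.557, -0.239)
t=7.000: state=(0.214, -1.001)
t=7.500: state=(-0.274, -0.780)
t=8.000: state=(-0.454, 0.101)
t=8.500: state=(-0.208, 0.780)
t=8.790: state=(0.031, 0.823)
largest grid value and its neighbours: omega(2.390)=2.01467, omega(2.400)=2.01510, omega(2.410)=2.01467
parabola through these three points peaks at t≈2.400 with omega≈2.01510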